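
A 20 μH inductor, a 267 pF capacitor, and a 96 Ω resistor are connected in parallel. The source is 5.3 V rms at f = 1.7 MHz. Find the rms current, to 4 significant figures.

ω = 2πf = 1.068e+07 rad/s
X_L = ωL = 213.6 Ω
X_C = 1/(ωC) = 350.6 Ω
Parallel: admittances add. Y = 1/R + 1/(jωL) + jωC
Y = (0.01042 − j0.001829) S
|Y| = 0.01058 S → |Z| = 1/|Y| = 94.55 Ω, ∠Z = −∠Y = 9.959°
I = V/|Z| = 5.3/94.55 = 56.05 mA

56.05 mA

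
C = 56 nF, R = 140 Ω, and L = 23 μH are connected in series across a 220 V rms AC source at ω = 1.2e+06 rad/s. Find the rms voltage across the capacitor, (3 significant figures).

23.3 V

X_L = ωL = 27.6 Ω
X_C = 1/(ωC) = 14.9 Ω
Net reactance X = X_L − X_C = 12.7 Ω
Z = 140 + j12.7 Ω
|Z| = √(140² + 12.7²) = 141 Ω
I = V/|Z| = 1.56 A
V_C = I·|Z_C| = 1.56 × 14.9 = 23.3 V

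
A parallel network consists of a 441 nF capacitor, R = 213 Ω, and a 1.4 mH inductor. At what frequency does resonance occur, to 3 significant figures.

6.41 kHz

ω₀ = 1/√(LC) = 1/√(0.0014 × 4.41e-07) = 40250 rad/s
f₀ = ω₀/(2π) = 6.41 kHz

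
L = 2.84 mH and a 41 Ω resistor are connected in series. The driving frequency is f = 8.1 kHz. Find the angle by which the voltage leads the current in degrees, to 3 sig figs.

ω = 2πf = 50890 rad/s
X_L = ωL = 145 Ω
Z = 41.0 + j145 Ω
|Z| = √(41.0² + 145²) = 150 Ω
∠Z = arctan(145/41.0) = 74.2°

74.2°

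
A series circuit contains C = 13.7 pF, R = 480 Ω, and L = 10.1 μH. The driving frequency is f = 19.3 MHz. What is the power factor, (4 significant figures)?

0.6104

ω = 2πf = 1.213e+08 rad/s
X_L = ωL = 1225 Ω
X_C = 1/(ωC) = 601.9 Ω
Net reactance X = X_L − X_C = 622.9 Ω
Z = 480.0 + j622.9 Ω
|Z| = √(480.0² + 622.9²) = 786.4 Ω
∠Z = arctan(622.9/480.0) = 52.38°
cos φ = cos(52.38°) = 0.6104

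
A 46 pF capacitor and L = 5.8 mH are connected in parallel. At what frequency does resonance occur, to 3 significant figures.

308 kHz

ω₀ = 1/√(LC) = 1/√(0.0058 × 4.6e-11) = 1.936e+06 rad/s
f₀ = ω₀/(2π) = 308 kHz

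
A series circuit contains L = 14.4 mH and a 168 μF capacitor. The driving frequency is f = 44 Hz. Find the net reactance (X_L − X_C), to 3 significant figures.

ω = 2πf = 276.5 rad/s
X_L = ωL = 3.98 Ω
X_C = 1/(ωC) = 21.5 Ω
X = 3.98 − 21.5 = -17.5 Ω

-17.5 Ω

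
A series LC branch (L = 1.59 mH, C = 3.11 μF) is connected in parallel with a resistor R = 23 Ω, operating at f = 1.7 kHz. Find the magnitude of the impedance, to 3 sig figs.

ω = 2πf = 10680 rad/s
X_L = ωL = 17.0 Ω
X_C = 1/(ωC) = 30.1 Ω
Branch 1: Z₁ = R = 23.0 Ω
Branch 2 (series LC): Z₂ = j(X_L − X_C) = −j13.1 Ω
Parallel: Z = Z₁Z₂/(Z₁+Z₂), |Z| = 11.4 Ω, ∠Z = -60.3°

11.4 Ω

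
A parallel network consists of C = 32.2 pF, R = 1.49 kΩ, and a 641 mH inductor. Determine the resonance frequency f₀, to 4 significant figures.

ω₀ = 1/√(LC) = 1/√(0.641 × 3.22e-11) = 220100 rad/s
f₀ = ω₀/(2π) = 35.03 kHz

35.03 kHz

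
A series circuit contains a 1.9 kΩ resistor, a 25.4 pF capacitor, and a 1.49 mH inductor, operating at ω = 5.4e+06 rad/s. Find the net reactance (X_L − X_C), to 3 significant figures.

755 Ω

X_L = ωL = 8050 Ω
X_C = 1/(ωC) = 7290 Ω
X = 8050 − 7290 = 755 Ω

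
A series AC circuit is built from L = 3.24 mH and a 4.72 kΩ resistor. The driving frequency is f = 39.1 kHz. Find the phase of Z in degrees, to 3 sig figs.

ω = 2πf = 245700 rad/s
X_L = ωL = 796 Ω
Z = 4720 + j796 Ω
|Z| = √(4720² + 796²) = 4790 Ω
∠Z = arctan(796/4720) = 9.57°

9.57°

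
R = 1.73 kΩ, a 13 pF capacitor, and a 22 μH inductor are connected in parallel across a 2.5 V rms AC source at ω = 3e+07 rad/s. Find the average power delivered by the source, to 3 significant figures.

3.61 mW

X_L = ωL = 660 Ω
X_C = 1/(ωC) = 2560 Ω
Parallel: admittances add. Y = 1/R + 1/(jωL) + jωC
Y = (0.000578 − j0.00113) S
|Y| = 0.00126 S → |Z| = 1/|Y| = 791 Ω, ∠Z = −∠Y = 62.8°
I = V/|Z| = 3.16 mA
P = VI cos φ = 2.5 × 0.00316 × cos(62.8°) = 3.61 mW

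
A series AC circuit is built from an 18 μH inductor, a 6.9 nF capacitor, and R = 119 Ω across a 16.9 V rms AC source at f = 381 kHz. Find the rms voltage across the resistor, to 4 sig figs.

16.72 V

ω = 2πf = 2.394e+06 rad/s
X_L = ωL = 43.09 Ω
X_C = 1/(ωC) = 60.54 Ω
Net reactance X = X_L − X_C = -17.45 Ω
Z = 119.0 − j17.45 Ω
|Z| = √(119.0² + 17.45²) = 120.3 Ω
I = V/|Z| = 140.5 mA
V_R = I·|Z_R| = 0.1405 × 119.0 = 16.72 V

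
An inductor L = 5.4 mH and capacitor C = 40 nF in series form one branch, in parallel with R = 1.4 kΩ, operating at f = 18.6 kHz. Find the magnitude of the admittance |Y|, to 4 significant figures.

ω = 2πf = 116900 rad/s
X_L = ωL = 631.1 Ω
X_C = 1/(ωC) = 213.9 Ω
Branch 1: Z₁ = R = 1400 Ω
Branch 2 (series LC): Z₂ = j(X_L − X_C) = j417.2 Ω
Parallel: Z = Z₁Z₂/(Z₁+Z₂), |Z| = 399.8 Ω, ∠Z = 73.41°
|Y| = 1/|Z| = 2.501 mS

2.501 mS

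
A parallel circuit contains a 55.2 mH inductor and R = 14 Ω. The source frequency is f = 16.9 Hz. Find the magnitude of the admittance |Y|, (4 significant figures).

ω = 2πf = 106.2 rad/s
X_L = ωL = 5.861 Ω
Parallel: admittances add. Y = 1/R + 1/(jωL)
Y = (0.07143 − j0.1706) S
|Y| = 0.1850 S → |Z| = 1/|Y| = 5.407 Ω, ∠Z = −∠Y = 67.28°

185.0 mS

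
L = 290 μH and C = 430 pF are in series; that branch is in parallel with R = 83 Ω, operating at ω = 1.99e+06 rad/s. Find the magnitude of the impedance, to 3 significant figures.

82.2 Ω

X_L = ωL = 577 Ω
X_C = 1/(ωC) = 1170 Ω
Branch 1: Z₁ = R = 83.0 Ω
Branch 2 (series LC): Z₂ = j(X_L − X_C) = −j592 Ω
Parallel: Z = Z₁Z₂/(Z₁+Z₂), |Z| = 82.2 Ω, ∠Z = -7.99°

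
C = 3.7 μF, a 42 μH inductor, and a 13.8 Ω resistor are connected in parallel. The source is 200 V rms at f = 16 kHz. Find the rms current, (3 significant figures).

ω = 2πf = 100500 rad/s
X_L = ωL = 4.22 Ω
X_C = 1/(ωC) = 2.69 Ω
Parallel: admittances add. Y = 1/R + 1/(jωL) + jωC
Y = (0.0725 + j0.135) S
|Y| = 0.153 S → |Z| = 1/|Y| = 6.52 Ω, ∠Z = −∠Y = -61.8°
I = V/|Z| = 200/6.52 = 30.7 A

30.7 A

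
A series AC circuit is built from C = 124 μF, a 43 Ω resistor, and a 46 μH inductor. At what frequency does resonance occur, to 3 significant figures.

2.11 kHz

ω₀ = 1/√(LC) = 1/√(4.6e-05 × 0.000124) = 13240 rad/s
f₀ = ω₀/(2π) = 2.11 kHz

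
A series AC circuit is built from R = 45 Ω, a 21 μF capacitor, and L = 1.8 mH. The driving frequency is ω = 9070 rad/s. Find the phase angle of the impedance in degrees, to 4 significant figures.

13.83°

X_L = ωL = 16.33 Ω
X_C = 1/(ωC) = 5.250 Ω
Net reactance X = X_L − X_C = 11.08 Ω
Z = 45.00 + j11.08 Ω
|Z| = √(45.00² + 11.08²) = 46.34 Ω
∠Z = arctan(11.08/45.00) = 13.83°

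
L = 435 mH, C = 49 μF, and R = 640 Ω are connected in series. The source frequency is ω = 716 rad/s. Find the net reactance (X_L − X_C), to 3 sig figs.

283 Ω

X_L = ωL = 311 Ω
X_C = 1/(ωC) = 28.5 Ω
X = 311 − 28.5 = 283 Ω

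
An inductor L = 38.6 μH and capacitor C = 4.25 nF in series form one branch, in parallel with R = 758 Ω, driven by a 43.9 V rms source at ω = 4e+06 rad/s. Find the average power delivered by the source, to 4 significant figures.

X_L = ωL = 154.4 Ω
X_C = 1/(ωC) = 58.82 Ω
Branch 1: Z₁ = R = 758.0 Ω
Branch 2 (series LC): Z₂ = j(X_L − X_C) = j95.58 Ω
Parallel: Z = Z₁Z₂/(Z₁+Z₂), |Z| = 94.83 Ω, ∠Z = 82.81°
I = V/|Z| = 463.0 mA
P = VI cos φ = 43.9 × 0.4630 × cos(82.81°) = 2.542 W

2.542 W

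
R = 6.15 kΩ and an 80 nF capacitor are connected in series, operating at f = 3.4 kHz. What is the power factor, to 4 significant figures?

0.9955

ω = 2πf = 21360 rad/s
X_C = 1/(ωC) = 585.1 Ω
Z = 6150 − j585.1 Ω
|Z| = √(6150² + 585.1²) = 6178 Ω
∠Z = arctan(-585.1/6150) = -5.435°
cos φ = cos(-5.435°) = 0.9955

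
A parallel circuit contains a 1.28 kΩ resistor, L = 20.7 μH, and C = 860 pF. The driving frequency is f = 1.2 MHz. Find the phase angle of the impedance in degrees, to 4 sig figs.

-5.632°

ω = 2πf = 7.54e+06 rad/s
X_L = ωL = 156.1 Ω
X_C = 1/(ωC) = 154.2 Ω
Parallel: admittances add. Y = 1/R + 1/(jωL) + jωC
Y = (0.0007813 + j7.704e-05) S
|Y| = 0.0007850 S → |Z| = 1/|Y| = 1274 Ω, ∠Z = −∠Y = -5.632°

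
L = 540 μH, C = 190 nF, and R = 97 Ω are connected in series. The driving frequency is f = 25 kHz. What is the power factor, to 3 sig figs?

ω = 2πf = 157100 rad/s
X_L = ωL = 84.8 Ω
X_C = 1/(ωC) = 33.5 Ω
Net reactance X = X_L − X_C = 51.3 Ω
Z = 97.0 + j51.3 Ω
|Z| = √(97.0² + 51.3²) = 110 Ω
∠Z = arctan(51.3/97.0) = 27.9°
cos φ = cos(27.9°) = 0.884

0.884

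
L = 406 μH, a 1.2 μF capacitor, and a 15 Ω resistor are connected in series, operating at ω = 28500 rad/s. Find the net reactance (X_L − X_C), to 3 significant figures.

-17.7 Ω

X_L = ωL = 11.6 Ω
X_C = 1/(ωC) = 29.2 Ω
X = 11.6 − 29.2 = -17.7 Ω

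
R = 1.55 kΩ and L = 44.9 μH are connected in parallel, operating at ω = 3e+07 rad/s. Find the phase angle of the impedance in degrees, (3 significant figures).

49.0°

X_L = ωL = 1350 Ω
Parallel: admittances add. Y = 1/R + 1/(jωL)
Y = (0.000645 − j0.000742) S
|Y| = 0.000984 S → |Z| = 1/|Y| = 1020 Ω, ∠Z = −∠Y = 49.0°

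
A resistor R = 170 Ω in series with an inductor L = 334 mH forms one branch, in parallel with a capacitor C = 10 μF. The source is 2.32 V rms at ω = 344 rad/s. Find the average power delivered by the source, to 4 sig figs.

21.73 mW

X_L = ωL = 114.9 Ω
X_C = 1/(ωC) = 290.7 Ω
Branch 1 (R+jX_L): Z₁ = 170.0 + j114.9 Ω, |Z₁| = 205.2 Ω
Branch 2 (−jX_C): Z₂ = −j290.7 Ω
Parallel: Z = Z₁Z₂/(Z₁+Z₂), |Z| = 243.9 Ω, ∠Z = -9.986°
I = V/|Z| = 9.512 mA
P = VI cos φ = 2.32 × 0.009512 × cos(-9.986°) = 21.73 mW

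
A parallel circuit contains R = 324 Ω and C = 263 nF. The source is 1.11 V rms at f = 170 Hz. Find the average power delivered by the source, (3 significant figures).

3.80 mW

ω = 2πf = 1068 rad/s
X_C = 1/(ωC) = 3560 Ω
Parallel: admittances add. Y = 1/R + jωC
Y = (0.00309 + j0.000281) S
|Y| = 0.00310 S → |Z| = 1/|Y| = 323 Ω, ∠Z = −∠Y = -5.20°
I = V/|Z| = 3.44 mA
P = VI cos φ = 1.11 × 0.00344 × cos(-5.20°) = 3.80 mW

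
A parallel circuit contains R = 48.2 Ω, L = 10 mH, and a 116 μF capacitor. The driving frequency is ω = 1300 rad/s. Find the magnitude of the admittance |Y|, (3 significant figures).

X_L = ωL = 13.0 Ω
X_C = 1/(ωC) = 6.63 Ω
Parallel: admittances add. Y = 1/R + 1/(jωL) + jωC
Y = (0.0207 + j0.0739) S
|Y| = 0.0767 S → |Z| = 1/|Y| = 13.0 Ω, ∠Z = −∠Y = -74.3°

76.7 mS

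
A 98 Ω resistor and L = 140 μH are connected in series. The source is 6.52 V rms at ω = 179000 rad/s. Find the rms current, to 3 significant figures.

X_L = ωL = 25.1 Ω
Z = 98.0 + j25.1 Ω
|Z| = √(98.0² + 25.1²) = 101 Ω
I = V/|Z| = 6.52/101 = 64.5 mA

64.5 mA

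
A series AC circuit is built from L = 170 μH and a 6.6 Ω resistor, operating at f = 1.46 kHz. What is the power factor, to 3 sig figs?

ω = 2πf = 9173 rad/s
X_L = ωL = 1.56 Ω
Z = 6.60 + j1.56 Ω
|Z| = √(6.60² + 1.56²) = 6.78 Ω
∠Z = arctan(1.56/6.60) = 13.3°
cos φ = cos(13.3°) = 0.973

0.973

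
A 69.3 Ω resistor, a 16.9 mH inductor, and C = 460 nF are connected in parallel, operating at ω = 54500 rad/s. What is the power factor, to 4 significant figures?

0.5155

X_L = ωL = 921.0 Ω
X_C = 1/(ωC) = 39.89 Ω
Parallel: admittances add. Y = 1/R + 1/(jωL) + jωC
Y = (0.01443 + j0.02398) S
|Y| = 0.02799 S → |Z| = 1/|Y| = 35.73 Ω, ∠Z = −∠Y = -58.97°
cos φ = cos(-58.97°) = 0.5155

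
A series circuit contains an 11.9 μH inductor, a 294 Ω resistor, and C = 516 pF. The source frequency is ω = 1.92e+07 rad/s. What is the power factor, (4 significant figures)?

X_L = ωL = 228.5 Ω
X_C = 1/(ωC) = 100.9 Ω
Net reactance X = X_L − X_C = 127.5 Ω
Z = 294.0 + j127.5 Ω
|Z| = √(294.0² + 127.5²) = 320.5 Ω
∠Z = arctan(127.5/294.0) = 23.45°
cos φ = cos(23.45°) = 0.9174

0.9174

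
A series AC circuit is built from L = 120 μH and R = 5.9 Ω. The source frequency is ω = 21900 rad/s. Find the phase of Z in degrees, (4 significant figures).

X_L = ωL = 2.628 Ω
Z = 5.900 + j2.628 Ω
|Z| = √(5.900² + 2.628²) = 6.459 Ω
∠Z = arctan(2.628/5.900) = 24.01°

24.01°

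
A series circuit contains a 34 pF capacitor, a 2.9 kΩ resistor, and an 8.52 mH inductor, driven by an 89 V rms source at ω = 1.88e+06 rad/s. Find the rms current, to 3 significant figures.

X_L = ωL = 16000 Ω
X_C = 1/(ωC) = 15600 Ω
Net reactance X = X_L − X_C = 373 Ω
Z = 2900 + j373 Ω
|Z| = √(2900² + 373²) = 2920 Ω
I = V/|Z| = 89/2920 = 30.4 mA

30.4 mA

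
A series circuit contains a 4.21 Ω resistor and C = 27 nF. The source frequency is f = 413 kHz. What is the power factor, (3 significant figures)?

0.283

ω = 2πf = 2.595e+06 rad/s
X_C = 1/(ωC) = 14.3 Ω
Z = 4.21 − j14.3 Ω
|Z| = √(4.21² + 14.3²) = 14.9 Ω
∠Z = arctan(-14.3/4.21) = -73.6°
cos φ = cos(-73.6°) = 0.283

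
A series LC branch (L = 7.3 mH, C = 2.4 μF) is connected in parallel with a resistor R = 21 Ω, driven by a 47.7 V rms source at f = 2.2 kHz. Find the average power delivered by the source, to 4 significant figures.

ω = 2πf = 13820 rad/s
X_L = ωL = 100.9 Ω
X_C = 1/(ωC) = 30.14 Ω
Branch 1: Z₁ = R = 21.00 Ω
Branch 2 (series LC): Z₂ = j(X_L − X_C) = j70.76 Ω
Parallel: Z = Z₁Z₂/(Z₁+Z₂), |Z| = 20.13 Ω, ∠Z = 16.53°
I = V/|Z| = 2.369 A
P = VI cos φ = 47.7 × 2.369 × cos(16.53°) = 108.3 W

108.3 W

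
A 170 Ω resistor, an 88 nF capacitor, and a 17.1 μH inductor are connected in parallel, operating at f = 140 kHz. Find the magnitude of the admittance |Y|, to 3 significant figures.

ω = 2πf = 879600 rad/s
X_L = ωL = 15.0 Ω
X_C = 1/(ωC) = 12.9 Ω
Parallel: admittances add. Y = 1/R + 1/(jωL) + jωC
Y = (0.00588 + j0.0109) S
|Y| = 0.0124 S → |Z| = 1/|Y| = 80.6 Ω, ∠Z = −∠Y = -61.7°

12.4 mS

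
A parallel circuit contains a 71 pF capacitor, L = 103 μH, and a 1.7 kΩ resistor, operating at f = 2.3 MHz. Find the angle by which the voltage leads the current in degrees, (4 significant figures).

-31.06°

ω = 2πf = 1.445e+07 rad/s
X_L = ωL = 1488 Ω
X_C = 1/(ωC) = 974.6 Ω
Parallel: admittances add. Y = 1/R + 1/(jωL) + jωC
Y = (0.0005882 + j0.0003542) S
|Y| = 0.0006867 S → |Z| = 1/|Y| = 1456 Ω, ∠Z = −∠Y = -31.06°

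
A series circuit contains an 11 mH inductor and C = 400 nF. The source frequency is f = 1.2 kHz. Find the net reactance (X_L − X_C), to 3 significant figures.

-249 Ω

ω = 2πf = 7540 rad/s
X_L = ωL = 82.9 Ω
X_C = 1/(ωC) = 332 Ω
X = 82.9 − 332 = -249 Ω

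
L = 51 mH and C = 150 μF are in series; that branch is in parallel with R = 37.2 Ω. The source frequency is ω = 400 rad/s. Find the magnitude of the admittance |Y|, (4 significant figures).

269.2 mS

X_L = ωL = 20.40 Ω
X_C = 1/(ωC) = 16.67 Ω
Branch 1: Z₁ = R = 37.20 Ω
Branch 2 (series LC): Z₂ = j(X_L − X_C) = j3.733 Ω
Parallel: Z = Z₁Z₂/(Z₁+Z₂), |Z| = 3.715 Ω, ∠Z = 84.27°
|Y| = 1/|Z| = 269.2 mS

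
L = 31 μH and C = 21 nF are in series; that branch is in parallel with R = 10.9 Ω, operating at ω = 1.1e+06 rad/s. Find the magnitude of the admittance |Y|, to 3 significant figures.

142 mS

X_L = ωL = 34.1 Ω
X_C = 1/(ωC) = 43.3 Ω
Branch 1: Z₁ = R = 10.9 Ω
Branch 2 (series LC): Z₂ = j(X_L − X_C) = −j9.19 Ω
Parallel: Z = Z₁Z₂/(Z₁+Z₂), |Z| = 7.03 Ω, ∠Z = -49.9°
|Y| = 1/|Z| = 142 mS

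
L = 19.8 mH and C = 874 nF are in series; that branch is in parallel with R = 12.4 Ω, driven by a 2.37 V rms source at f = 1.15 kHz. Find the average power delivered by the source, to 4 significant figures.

ω = 2πf = 7226 rad/s
X_L = ωL = 143.1 Ω
X_C = 1/(ωC) = 158.3 Ω
Branch 1: Z₁ = R = 12.40 Ω
Branch 2 (series LC): Z₂ = j(X_L − X_C) = −j15.28 Ω
Parallel: Z = Z₁Z₂/(Z₁+Z₂), |Z| = 9.628 Ω, ∠Z = -39.06°
I = V/|Z| = 246.2 mA
P = VI cos φ = 2.37 × 0.2462 × cos(-39.06°) = 453.0 mW

453.0 mW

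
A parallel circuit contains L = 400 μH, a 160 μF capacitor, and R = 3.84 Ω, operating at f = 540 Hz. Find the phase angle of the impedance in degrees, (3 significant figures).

ω = 2πf = 3393 rad/s
X_L = ωL = 1.36 Ω
X_C = 1/(ωC) = 1.84 Ω
Parallel: admittances add. Y = 1/R + 1/(jωL) + jωC
Y = (0.260 − j0.194) S
|Y| = 0.325 S → |Z| = 1/|Y| = 3.08 Ω, ∠Z = −∠Y = 36.7°

36.7°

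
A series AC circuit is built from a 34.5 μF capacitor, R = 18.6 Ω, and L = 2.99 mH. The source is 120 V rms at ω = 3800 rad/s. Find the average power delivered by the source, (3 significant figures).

X_L = ωL = 11.4 Ω
X_C = 1/(ωC) = 7.63 Ω
Net reactance X = X_L − X_C = 3.73 Ω
Z = 18.6 + j3.73 Ω
|Z| = √(18.6² + 3.73²) = 19.0 Ω
∠Z = arctan(3.73/18.6) = 11.4°
I = V/|Z| = 6.33 A
P = VI cos φ = 120 × 6.33 × cos(11.4°) = 744 W

744 W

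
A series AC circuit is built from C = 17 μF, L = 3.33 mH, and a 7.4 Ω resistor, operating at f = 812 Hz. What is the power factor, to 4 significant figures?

ω = 2πf = 5102 rad/s
X_L = ωL = 16.99 Ω
X_C = 1/(ωC) = 11.53 Ω
Net reactance X = X_L − X_C = 5.460 Ω
Z = 7.400 + j5.460 Ω
|Z| = √(7.400² + 5.460²) = 9.196 Ω
∠Z = arctan(5.460/7.400) = 36.42°
cos φ = cos(36.42°) = 0.8047

0.8047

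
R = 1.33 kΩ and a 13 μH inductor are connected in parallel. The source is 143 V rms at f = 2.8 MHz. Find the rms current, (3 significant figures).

634 mA

ω = 2πf = 1.759e+07 rad/s
X_L = ωL = 229 Ω
Parallel: admittances add. Y = 1/R + 1/(jωL)
Y = (0.000752 − j0.00437) S
|Y| = 0.00444 S → |Z| = 1/|Y| = 225 Ω, ∠Z = −∠Y = 80.2°
I = V/|Z| = 143/225 = 634 mA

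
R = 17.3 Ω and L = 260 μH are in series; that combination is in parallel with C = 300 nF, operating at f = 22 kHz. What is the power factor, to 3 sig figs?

0.499

ω = 2πf = 138200 rad/s
X_L = ωL = 35.9 Ω
X_C = 1/(ωC) = 24.1 Ω
Branch 1 (R+jX_L): Z₁ = 17.3 + j35.9 Ω, |Z₁| = 39.9 Ω
Branch 2 (−jX_C): Z₂ = −j24.1 Ω
Parallel: Z = Z₁Z₂/(Z₁+Z₂), |Z| = 45.9 Ω, ∠Z = -60.1°
cos φ = cos(-60.1°) = 0.499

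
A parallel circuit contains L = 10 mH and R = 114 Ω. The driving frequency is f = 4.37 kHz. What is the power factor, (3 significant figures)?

0.924

ω = 2πf = 27460 rad/s
X_L = ωL = 275 Ω
Parallel: admittances add. Y = 1/R + 1/(jωL)
Y = (0.00877 − j0.00364) S
|Y| = 0.00950 S → |Z| = 1/|Y| = 105 Ω, ∠Z = −∠Y = 22.5°
cos φ = cos(22.5°) = 0.924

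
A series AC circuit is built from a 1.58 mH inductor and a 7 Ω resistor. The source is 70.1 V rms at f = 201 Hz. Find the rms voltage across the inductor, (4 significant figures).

ω = 2πf = 1263 rad/s
X_L = ωL = 1.995 Ω
Z = 7.000 + j1.995 Ω
|Z| = √(7.000² + 1.995²) = 7.279 Ω
I = V/|Z| = 9.631 A
V_L = I·|Z_L| = 9.631 × 1.995 = 19.22 V

19.22 V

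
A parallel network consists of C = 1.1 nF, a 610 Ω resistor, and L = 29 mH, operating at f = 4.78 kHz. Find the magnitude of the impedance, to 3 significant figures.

ω = 2πf = 30030 rad/s
X_L = ωL = 871 Ω
X_C = 1/(ωC) = 30300 Ω
Parallel: admittances add. Y = 1/R + 1/(jωL) + jωC
Y = (0.00164 − j0.00112) S
|Y| = 0.00198 S → |Z| = 1/|Y| = 504 Ω, ∠Z = −∠Y = 34.2°

504 Ω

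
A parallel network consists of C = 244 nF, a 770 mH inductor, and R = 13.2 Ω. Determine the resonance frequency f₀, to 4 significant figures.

ω₀ = 1/√(LC) = 1/√(0.77 × 2.44e-07) = 2307 rad/s
f₀ = ω₀/(2π) = 367.2 Hz

367.2 Hz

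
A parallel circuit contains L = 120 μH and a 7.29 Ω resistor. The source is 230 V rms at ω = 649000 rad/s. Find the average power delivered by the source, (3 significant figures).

7.26 kW

X_L = ωL = 77.9 Ω
Parallel: admittances add. Y = 1/R + 1/(jωL)
Y = (0.137 − j0.0128) S
|Y| = 0.138 S → |Z| = 1/|Y| = 7.26 Ω, ∠Z = −∠Y = 5.35°
I = V/|Z| = 31.7 A
P = VI cos φ = 230 × 31.7 × cos(5.35°) = 7.26 kW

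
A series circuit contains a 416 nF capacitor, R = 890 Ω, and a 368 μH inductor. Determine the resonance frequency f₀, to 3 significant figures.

12.9 kHz

ω₀ = 1/√(LC) = 1/√(0.000368 × 4.16e-07) = 80820 rad/s
f₀ = ω₀/(2π) = 12.9 kHz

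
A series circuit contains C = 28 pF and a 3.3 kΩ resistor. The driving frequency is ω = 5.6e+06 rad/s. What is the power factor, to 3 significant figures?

X_C = 1/(ωC) = 6380 Ω
Z = 3300 − j6380 Ω
|Z| = √(3300² + 6380²) = 7180 Ω
∠Z = arctan(-6380/3300) = -62.6°
cos φ = cos(-62.6°) = 0.460

0.460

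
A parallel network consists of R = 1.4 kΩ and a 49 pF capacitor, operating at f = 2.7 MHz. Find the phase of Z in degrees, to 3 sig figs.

ω = 2πf = 1.696e+07 rad/s
X_C = 1/(ωC) = 1200 Ω
Parallel: admittances add. Y = 1/R + jωC
Y = (0.000714 + j0.000831) S
|Y| = 0.00110 S → |Z| = 1/|Y| = 912 Ω, ∠Z = −∠Y = -49.3°

-49.3°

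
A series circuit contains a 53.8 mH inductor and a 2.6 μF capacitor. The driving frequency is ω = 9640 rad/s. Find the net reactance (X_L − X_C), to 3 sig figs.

X_L = ωL = 519 Ω
X_C = 1/(ωC) = 39.9 Ω
X = 519 − 39.9 = 479 Ω

479 Ω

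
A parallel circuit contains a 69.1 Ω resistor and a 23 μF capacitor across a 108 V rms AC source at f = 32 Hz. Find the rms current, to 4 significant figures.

ω = 2πf = 201.1 rad/s
X_C = 1/(ωC) = 216.2 Ω
Parallel: admittances add. Y = 1/R + jωC
Y = (0.01447 + j0.004624) S
|Y| = 0.01519 S → |Z| = 1/|Y| = 65.82 Ω, ∠Z = −∠Y = -17.72°
I = V/|Z| = 108/65.82 = 1.641 A

1.641 A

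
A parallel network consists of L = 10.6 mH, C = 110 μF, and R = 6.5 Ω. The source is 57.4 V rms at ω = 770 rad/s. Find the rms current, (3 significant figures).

X_L = ωL = 8.16 Ω
X_C = 1/(ωC) = 11.8 Ω
Parallel: admittances add. Y = 1/R + 1/(jωL) + jωC
Y = (0.154 − j0.0378) S
|Y| = 0.158 S → |Z| = 1/|Y| = 6.31 Ω, ∠Z = −∠Y = 13.8°
I = V/|Z| = 57.4/6.31 = 9.09 A

9.09 A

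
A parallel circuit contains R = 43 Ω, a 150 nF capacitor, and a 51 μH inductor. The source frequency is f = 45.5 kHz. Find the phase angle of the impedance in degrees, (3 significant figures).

ω = 2πf = 285900 rad/s
X_L = ωL = 14.6 Ω
X_C = 1/(ωC) = 23.3 Ω
Parallel: admittances add. Y = 1/R + 1/(jωL) + jωC
Y = (0.0233 − j0.0257) S
|Y| = 0.0347 S → |Z| = 1/|Y| = 28.8 Ω, ∠Z = −∠Y = 47.9°

47.9°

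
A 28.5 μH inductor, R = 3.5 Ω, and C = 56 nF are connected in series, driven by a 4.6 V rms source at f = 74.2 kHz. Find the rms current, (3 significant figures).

182 mA

ω = 2πf = 466200 rad/s
X_L = ωL = 13.3 Ω
X_C = 1/(ωC) = 38.3 Ω
Net reactance X = X_L − X_C = -25.0 Ω
Z = 3.50 − j25.0 Ω
|Z| = √(3.50² + 25.0²) = 25.3 Ω
I = V/|Z| = 4.6/25.3 = 182 mA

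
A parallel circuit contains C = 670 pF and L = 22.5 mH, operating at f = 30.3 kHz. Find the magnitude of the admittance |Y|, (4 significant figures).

105.9 μS

ω = 2πf = 190400 rad/s
X_L = ωL = 4284 Ω
X_C = 1/(ωC) = 7840 Ω
Parallel: admittances add. Y = 1/(jωL) + jωC
Y = (0 − j0.0001059) S
|Y| = 0.0001059 S → |Z| = 1/|Y| = 9443 Ω, ∠Z = −∠Y = 90.00°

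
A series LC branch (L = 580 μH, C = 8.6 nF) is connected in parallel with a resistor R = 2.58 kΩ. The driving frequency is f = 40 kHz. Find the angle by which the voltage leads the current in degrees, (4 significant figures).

-83.00°

ω = 2πf = 251300 rad/s
X_L = ωL = 145.8 Ω
X_C = 1/(ωC) = 462.7 Ω
Branch 1: Z₁ = R = 2580 Ω
Branch 2 (series LC): Z₂ = j(X_L − X_C) = −j316.9 Ω
Parallel: Z = Z₁Z₂/(Z₁+Z₂), |Z| = 314.5 Ω, ∠Z = -83.00°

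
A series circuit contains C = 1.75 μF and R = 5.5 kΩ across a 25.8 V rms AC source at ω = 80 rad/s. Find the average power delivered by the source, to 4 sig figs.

X_C = 1/(ωC) = 7143 Ω
Z = 5500 − j7143 Ω
|Z| = √(5500² + 7143²) = 9015 Ω
∠Z = arctan(-7143/5500) = -52.40°
I = V/|Z| = 2.862 mA
P = VI cos φ = 25.8 × 0.002862 × cos(-52.40°) = 45.05 mW

45.05 mW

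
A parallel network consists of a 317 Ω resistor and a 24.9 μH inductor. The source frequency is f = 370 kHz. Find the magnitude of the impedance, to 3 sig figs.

56.9 Ω

ω = 2πf = 2.325e+06 rad/s
X_L = ωL = 57.9 Ω
Parallel: admittances add. Y = 1/R + 1/(jωL)
Y = (0.00315 − j0.0173) S
|Y| = 0.0176 S → |Z| = 1/|Y| = 56.9 Ω, ∠Z = −∠Y = 79.7°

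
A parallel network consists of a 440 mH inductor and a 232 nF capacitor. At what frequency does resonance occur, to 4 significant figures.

498.1 Hz

ω₀ = 1/√(LC) = 1/√(0.44 × 2.32e-07) = 3130 rad/s
f₀ = ω₀/(2π) = 498.1 Hz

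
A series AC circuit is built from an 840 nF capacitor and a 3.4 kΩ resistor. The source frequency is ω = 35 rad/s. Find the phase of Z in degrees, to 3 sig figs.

-84.3°

X_C = 1/(ωC) = 34000 Ω
Z = 3400 − j34000 Ω
|Z| = √(3400² + 34000²) = 34200 Ω
∠Z = arctan(-34000/3400) = -84.3°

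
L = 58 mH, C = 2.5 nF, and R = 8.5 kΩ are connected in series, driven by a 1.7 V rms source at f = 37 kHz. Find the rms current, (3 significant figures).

ω = 2πf = 232500 rad/s
X_L = ωL = 13500 Ω
X_C = 1/(ωC) = 1720 Ω
Net reactance X = X_L − X_C = 11800 Ω
Z = 8500 + j11800 Ω
|Z| = √(8500² + 11800²) = 14500 Ω
I = V/|Z| = 1.7/14500 = 117 μA

117 μA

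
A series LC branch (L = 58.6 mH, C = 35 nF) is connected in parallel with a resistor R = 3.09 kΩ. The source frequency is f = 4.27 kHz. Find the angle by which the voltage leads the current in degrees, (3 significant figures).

ω = 2πf = 26830 rad/s
X_L = ωL = 1570 Ω
X_C = 1/(ωC) = 1060 Ω
Branch 1: Z₁ = R = 3090 Ω
Branch 2 (series LC): Z₂ = j(X_L − X_C) = j507 Ω
Parallel: Z = Z₁Z₂/(Z₁+Z₂), |Z| = 501 Ω, ∠Z = 80.7°

80.7°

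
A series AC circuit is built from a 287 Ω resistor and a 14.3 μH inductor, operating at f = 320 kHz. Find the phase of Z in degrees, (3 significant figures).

ω = 2πf = 2.011e+06 rad/s
X_L = ωL = 28.8 Ω
Z = 287 + j28.8 Ω
|Z| = √(287² + 28.8²) = 288 Ω
∠Z = arctan(28.8/287) = 5.72°

5.72°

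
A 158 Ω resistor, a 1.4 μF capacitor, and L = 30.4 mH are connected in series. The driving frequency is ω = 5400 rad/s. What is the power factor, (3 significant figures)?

0.980

X_L = ωL = 164 Ω
X_C = 1/(ωC) = 132 Ω
Net reactance X = X_L − X_C = 31.9 Ω
Z = 158 + j31.9 Ω
|Z| = √(158² + 31.9²) = 161 Ω
∠Z = arctan(31.9/158) = 11.4°
cos φ = cos(11.4°) = 0.980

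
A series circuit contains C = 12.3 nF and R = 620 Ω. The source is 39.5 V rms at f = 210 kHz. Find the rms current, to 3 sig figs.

ω = 2πf = 1.319e+06 rad/s
X_C = 1/(ωC) = 61.6 Ω
Z = 620 − j61.6 Ω
|Z| = √(620² + 61.6²) = 623 Ω
I = V/|Z| = 39.5/623 = 63.4 mA

63.4 mA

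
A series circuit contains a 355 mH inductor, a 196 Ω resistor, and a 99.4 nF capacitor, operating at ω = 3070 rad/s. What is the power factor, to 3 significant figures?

X_L = ωL = 1090 Ω
X_C = 1/(ωC) = 3280 Ω
Net reactance X = X_L − X_C = -2190 Ω
Z = 196 − j2190 Ω
|Z| = √(196² + 2190²) = 2200 Ω
∠Z = arctan(-2190/196) = -84.9°
cos φ = cos(-84.9°) = 0.0893

0.0893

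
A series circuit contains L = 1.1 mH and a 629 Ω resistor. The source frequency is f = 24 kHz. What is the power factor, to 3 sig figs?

ω = 2πf = 150800 rad/s
X_L = ωL = 166 Ω
Z = 629 + j166 Ω
|Z| = √(629² + 166²) = 651 Ω
∠Z = arctan(166/629) = 14.8°
cos φ = cos(14.8°) = 0.967

0.967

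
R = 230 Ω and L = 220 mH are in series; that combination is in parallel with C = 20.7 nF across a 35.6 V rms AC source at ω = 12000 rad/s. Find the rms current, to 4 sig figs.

X_L = ωL = 2640 Ω
X_C = 1/(ωC) = 4026 Ω
Branch 1 (R+jX_L): Z₁ = 230.0 + j2640 Ω, |Z₁| = 2650 Ω
Branch 2 (−jX_C): Z₂ = −j4026 Ω
Parallel: Z = Z₁Z₂/(Z₁+Z₂), |Z| = 7595 Ω, ∠Z = 75.60°
I = V/|Z| = 35.6/7595 = 4.688 mA

4.688 mA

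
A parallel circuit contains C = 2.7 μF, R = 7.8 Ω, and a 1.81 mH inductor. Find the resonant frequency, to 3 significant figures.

2.28 kHz

ω₀ = 1/√(LC) = 1/√(0.00181 × 2.7e-06) = 14300 rad/s
f₀ = ω₀/(2π) = 2.28 kHz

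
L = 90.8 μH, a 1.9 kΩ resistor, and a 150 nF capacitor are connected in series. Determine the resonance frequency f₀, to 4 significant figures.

43.13 kHz

ω₀ = 1/√(LC) = 1/√(9.08e-05 × 1.5e-07) = 271000 rad/s
f₀ = ω₀/(2π) = 43.13 kHz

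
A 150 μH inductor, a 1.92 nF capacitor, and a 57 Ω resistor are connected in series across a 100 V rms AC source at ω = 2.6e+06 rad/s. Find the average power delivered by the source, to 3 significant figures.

14.5 W

X_L = ωL = 390 Ω
X_C = 1/(ωC) = 200 Ω
Net reactance X = X_L − X_C = 190 Ω
Z = 57.0 + j190 Ω
|Z| = √(57.0² + 190²) = 198 Ω
∠Z = arctan(190/57.0) = 73.3°
I = V/|Z| = 505 mA
P = VI cos φ = 100 × 0.505 × cos(73.3°) = 14.5 W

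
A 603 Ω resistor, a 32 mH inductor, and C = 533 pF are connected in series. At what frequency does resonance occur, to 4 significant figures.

ω₀ = 1/√(LC) = 1/√(0.032 × 5.33e-10) = 242100 rad/s
f₀ = ω₀/(2π) = 38.54 kHz

38.54 kHz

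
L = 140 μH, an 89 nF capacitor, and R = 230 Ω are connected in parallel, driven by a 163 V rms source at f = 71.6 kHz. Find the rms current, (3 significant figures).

4.00 A

ω = 2πf = 449900 rad/s
X_L = ωL = 63.0 Ω
X_C = 1/(ωC) = 25.0 Ω
Parallel: admittances add. Y = 1/R + 1/(jωL) + jωC
Y = (0.00435 + j0.0242) S
|Y| = 0.0245 S → |Z| = 1/|Y| = 40.7 Ω, ∠Z = −∠Y = -79.8°
I = V/|Z| = 163/40.7 = 4.00 A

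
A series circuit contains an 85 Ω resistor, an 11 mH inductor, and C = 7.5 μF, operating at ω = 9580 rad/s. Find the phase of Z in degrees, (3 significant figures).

47.1°

X_L = ωL = 105 Ω
X_C = 1/(ωC) = 13.9 Ω
Net reactance X = X_L − X_C = 91.5 Ω
Z = 85.0 + j91.5 Ω
|Z| = √(85.0² + 91.5²) = 125 Ω
∠Z = arctan(91.5/85.0) = 47.1°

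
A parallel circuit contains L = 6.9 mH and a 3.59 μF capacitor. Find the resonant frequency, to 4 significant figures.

ω₀ = 1/√(LC) = 1/√(0.0069 × 3.59e-06) = 6354 rad/s
f₀ = ω₀/(2π) = 1.011 kHz

1.011 kHz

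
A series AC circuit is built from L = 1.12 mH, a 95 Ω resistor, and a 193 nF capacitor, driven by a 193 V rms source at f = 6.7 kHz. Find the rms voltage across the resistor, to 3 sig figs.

151 V

ω = 2πf = 42100 rad/s
X_L = ωL = 47.1 Ω
X_C = 1/(ωC) = 123 Ω
Net reactance X = X_L − X_C = -75.9 Ω
Z = 95.0 − j75.9 Ω
|Z| = √(95.0² + 75.9²) = 122 Ω
I = V/|Z| = 1.59 A
V_R = I·|Z_R| = 1.59 × 95.0 = 151 V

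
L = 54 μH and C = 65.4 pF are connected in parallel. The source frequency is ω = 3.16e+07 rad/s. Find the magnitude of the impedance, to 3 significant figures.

675 Ω

X_L = ωL = 1710 Ω
X_C = 1/(ωC) = 484 Ω
Parallel: admittances add. Y = 1/(jωL) + jωC
Y = (0 + j0.00148) S
|Y| = 0.00148 S → |Z| = 1/|Y| = 675 Ω, ∠Z = −∠Y = -90.0°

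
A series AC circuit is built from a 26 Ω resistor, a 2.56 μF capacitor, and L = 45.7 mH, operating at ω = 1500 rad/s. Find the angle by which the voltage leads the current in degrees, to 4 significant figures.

X_L = ωL = 68.55 Ω
X_C = 1/(ωC) = 260.4 Ω
Net reactance X = X_L − X_C = -191.9 Ω
Z = 26.00 − j191.9 Ω
|Z| = √(26.00² + 191.9²) = 193.6 Ω
∠Z = arctan(-191.9/26.00) = -82.28°

-82.28°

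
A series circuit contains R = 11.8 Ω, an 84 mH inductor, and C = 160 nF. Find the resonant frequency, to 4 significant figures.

1.373 kHz

ω₀ = 1/√(LC) = 1/√(0.084 × 1.6e-07) = 8626 rad/s
f₀ = ω₀/(2π) = 1.373 kHz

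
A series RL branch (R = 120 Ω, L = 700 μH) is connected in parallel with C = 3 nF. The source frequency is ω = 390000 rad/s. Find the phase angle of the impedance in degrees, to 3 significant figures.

X_L = ωL = 273 Ω
X_C = 1/(ωC) = 855 Ω
Branch 1 (R+jX_L): Z₁ = 120 + j273 Ω, |Z₁| = 298 Ω
Branch 2 (−jX_C): Z₂ = −j855 Ω
Parallel: Z = Z₁Z₂/(Z₁+Z₂), |Z| = 429 Ω, ∠Z = 54.6°

54.6°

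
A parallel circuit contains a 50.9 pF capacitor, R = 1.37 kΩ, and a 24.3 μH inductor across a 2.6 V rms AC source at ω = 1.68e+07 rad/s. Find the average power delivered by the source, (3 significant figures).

X_L = ωL = 408 Ω
X_C = 1/(ωC) = 1170 Ω
Parallel: admittances add. Y = 1/R + 1/(jωL) + jωC
Y = (0.000730 − j0.00159) S
|Y| = 0.00175 S → |Z| = 1/|Y| = 570 Ω, ∠Z = −∠Y = 65.4°
I = V/|Z| = 4.56 mA
P = VI cos φ = 2.6 × 0.00456 × cos(65.4°) = 4.93 mW

4.93 mW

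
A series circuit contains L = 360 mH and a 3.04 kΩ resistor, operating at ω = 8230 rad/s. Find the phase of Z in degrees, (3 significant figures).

44.3°

X_L = ωL = 2960 Ω
Z = 3040 + j2960 Ω
|Z| = √(3040² + 2960²) = 4240 Ω
∠Z = arctan(2960/3040) = 44.3°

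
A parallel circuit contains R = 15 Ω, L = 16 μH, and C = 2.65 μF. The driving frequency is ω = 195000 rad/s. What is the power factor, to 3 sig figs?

X_L = ωL = 3.12 Ω
X_C = 1/(ωC) = 1.94 Ω
Parallel: admittances add. Y = 1/R + 1/(jωL) + jωC
Y = (0.0667 + j0.196) S
|Y| = 0.207 S → |Z| = 1/|Y| = 4.83 Ω, ∠Z = −∠Y = -71.2°
cos φ = cos(-71.2°) = 0.322

0.322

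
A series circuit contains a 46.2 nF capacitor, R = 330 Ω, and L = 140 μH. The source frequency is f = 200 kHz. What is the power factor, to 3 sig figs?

0.901

ω = 2πf = 1.257e+06 rad/s
X_L = ωL = 176 Ω
X_C = 1/(ωC) = 17.2 Ω
Net reactance X = X_L − X_C = 159 Ω
Z = 330 + j159 Ω
|Z| = √(330² + 159²) = 366 Ω
∠Z = arctan(159/330) = 25.7°
cos φ = cos(25.7°) = 0.901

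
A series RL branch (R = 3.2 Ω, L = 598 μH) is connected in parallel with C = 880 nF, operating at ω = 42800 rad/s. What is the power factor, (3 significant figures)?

0.986

X_L = ωL = 25.6 Ω
X_C = 1/(ωC) = 26.6 Ω
Branch 1 (R+jX_L): Z₁ = 3.20 + j25.6 Ω, |Z₁| = 25.8 Ω
Branch 2 (−jX_C): Z₂ = −j26.6 Ω
Parallel: Z = Z₁Z₂/(Z₁+Z₂), |Z| = 205 Ω, ∠Z = 9.51°
cos φ = cos(9.51°) = 0.986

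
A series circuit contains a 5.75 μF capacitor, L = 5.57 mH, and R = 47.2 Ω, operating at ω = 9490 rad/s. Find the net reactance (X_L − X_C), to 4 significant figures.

34.53 Ω

X_L = ωL = 52.86 Ω
X_C = 1/(ωC) = 18.33 Ω
X = 52.86 − 18.33 = 34.53 Ω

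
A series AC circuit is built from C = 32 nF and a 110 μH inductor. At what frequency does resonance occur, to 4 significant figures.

ω₀ = 1/√(LC) = 1/√(0.00011 × 3.2e-08) = 533000 rad/s
f₀ = ω₀/(2π) = 84.83 kHz

84.83 kHz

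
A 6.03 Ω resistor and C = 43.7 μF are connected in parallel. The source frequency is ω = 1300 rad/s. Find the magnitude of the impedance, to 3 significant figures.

5.70 Ω

X_C = 1/(ωC) = 17.6 Ω
Parallel: admittances add. Y = 1/R + jωC
Y = (0.166 + j0.0568) S
|Y| = 0.175 S → |Z| = 1/|Y| = 5.70 Ω, ∠Z = −∠Y = -18.9°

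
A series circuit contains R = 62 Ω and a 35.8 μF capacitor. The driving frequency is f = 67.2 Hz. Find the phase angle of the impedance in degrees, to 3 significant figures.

-46.9°

ω = 2πf = 422.2 rad/s
X_C = 1/(ωC) = 66.2 Ω
Z = 62.0 − j66.2 Ω
|Z| = √(62.0² + 66.2²) = 90.7 Ω
∠Z = arctan(-66.2/62.0) = -46.9°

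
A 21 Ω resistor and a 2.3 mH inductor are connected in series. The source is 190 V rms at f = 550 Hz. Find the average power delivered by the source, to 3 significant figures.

1.50 kW

ω = 2πf = 3456 rad/s
X_L = ωL = 7.95 Ω
Z = 21.0 + j7.95 Ω
|Z| = √(21.0² + 7.95²) = 22.5 Ω
∠Z = arctan(7.95/21.0) = 20.7°
I = V/|Z| = 8.46 A
P = VI cos φ = 190 × 8.46 × cos(20.7°) = 1.50 kW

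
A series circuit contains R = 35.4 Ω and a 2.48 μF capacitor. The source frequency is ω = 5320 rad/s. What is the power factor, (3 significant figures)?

X_C = 1/(ωC) = 75.8 Ω
Z = 35.4 − j75.8 Ω
|Z| = √(35.4² + 75.8²) = 83.7 Ω
∠Z = arctan(-75.8/35.4) = -65.0°
cos φ = cos(-65.0°) = 0.423

0.423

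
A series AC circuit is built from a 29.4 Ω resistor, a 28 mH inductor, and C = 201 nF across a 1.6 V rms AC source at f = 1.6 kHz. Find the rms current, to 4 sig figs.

ω = 2πf = 10050 rad/s
X_L = ωL = 281.5 Ω
X_C = 1/(ωC) = 494.9 Ω
Net reactance X = X_L − X_C = -213.4 Ω
Z = 29.40 − j213.4 Ω
|Z| = √(29.40² + 213.4²) = 215.4 Ω
I = V/|Z| = 1.6/215.4 = 7.428 mA

7.428 mA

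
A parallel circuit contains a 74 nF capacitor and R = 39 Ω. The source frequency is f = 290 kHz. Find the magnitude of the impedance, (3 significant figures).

7.29 Ω

ω = 2πf = 1.822e+06 rad/s
X_C = 1/(ωC) = 7.42 Ω
Parallel: admittances add. Y = 1/R + jωC
Y = (0.0256 + j0.135) S
|Y| = 0.137 S → |Z| = 1/|Y| = 7.29 Ω, ∠Z = −∠Y = -79.2°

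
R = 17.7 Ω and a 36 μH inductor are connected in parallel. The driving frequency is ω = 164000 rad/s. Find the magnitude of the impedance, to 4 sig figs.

5.601 Ω

X_L = ωL = 5.904 Ω
Parallel: admittances add. Y = 1/R + 1/(jωL)
Y = (0.05650 − j0.1694) S
|Y| = 0.1786 S → |Z| = 1/|Y| = 5.601 Ω, ∠Z = −∠Y = 71.55°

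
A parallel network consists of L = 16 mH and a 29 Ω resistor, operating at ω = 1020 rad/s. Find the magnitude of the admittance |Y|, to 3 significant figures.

X_L = ωL = 16.3 Ω
Parallel: admittances add. Y = 1/R + 1/(jωL)
Y = (0.0345 − j0.0613) S
|Y| = 0.0703 S → |Z| = 1/|Y| = 14.2 Ω, ∠Z = −∠Y = 60.6°

70.3 mS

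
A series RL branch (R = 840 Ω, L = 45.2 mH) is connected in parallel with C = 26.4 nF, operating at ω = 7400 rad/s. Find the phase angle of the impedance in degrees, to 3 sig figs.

X_L = ωL = 334 Ω
X_C = 1/(ωC) = 5120 Ω
Branch 1 (R+jX_L): Z₁ = 840 + j334 Ω, |Z₁| = 904 Ω
Branch 2 (−jX_C): Z₂ = −j5120 Ω
Parallel: Z = Z₁Z₂/(Z₁+Z₂), |Z| = 953 Ω, ∠Z = 11.8°

11.8°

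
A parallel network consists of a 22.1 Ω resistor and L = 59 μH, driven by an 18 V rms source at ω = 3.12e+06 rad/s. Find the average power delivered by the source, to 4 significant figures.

14.66 W

X_L = ωL = 184.1 Ω
Parallel: admittances add. Y = 1/R + 1/(jωL)
Y = (0.04525 − j0.005432) S
|Y| = 0.04557 S → |Z| = 1/|Y| = 21.94 Ω, ∠Z = −∠Y = 6.846°
I = V/|Z| = 820.3 mA
P = VI cos φ = 18 × 0.8203 × cos(6.846°) = 14.66 W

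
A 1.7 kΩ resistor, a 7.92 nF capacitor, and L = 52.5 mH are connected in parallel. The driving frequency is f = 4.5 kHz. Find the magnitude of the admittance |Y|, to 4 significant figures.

740.5 μS

ω = 2πf = 28270 rad/s
X_L = ωL = 1484 Ω
X_C = 1/(ωC) = 4466 Ω
Parallel: admittances add. Y = 1/R + 1/(jωL) + jωC
Y = (0.0005882 − j0.0004497) S
|Y| = 0.0007405 S → |Z| = 1/|Y| = 1351 Ω, ∠Z = −∠Y = 37.40°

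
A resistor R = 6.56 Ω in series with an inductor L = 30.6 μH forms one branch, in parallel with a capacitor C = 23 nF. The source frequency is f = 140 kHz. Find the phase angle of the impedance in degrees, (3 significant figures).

ω = 2πf = 879600 rad/s
X_L = ωL = 26.9 Ω
X_C = 1/(ωC) = 49.4 Ω
Branch 1 (R+jX_L): Z₁ = 6.56 + j26.9 Ω, |Z₁| = 27.7 Ω
Branch 2 (−jX_C): Z₂ = −j49.4 Ω
Parallel: Z = Z₁Z₂/(Z₁+Z₂), |Z| = 58.4 Ω, ∠Z = 60.1°

60.1°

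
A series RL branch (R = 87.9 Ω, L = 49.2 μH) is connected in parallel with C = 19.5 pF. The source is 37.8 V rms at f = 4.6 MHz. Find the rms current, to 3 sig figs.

ω = 2πf = 2.89e+07 rad/s
X_L = ωL = 1420 Ω
X_C = 1/(ωC) = 1770 Ω
Branch 1 (R+jX_L): Z₁ = 87.9 + j1420 Ω, |Z₁| = 1420 Ω
Branch 2 (−jX_C): Z₂ = −j1770 Ω
Parallel: Z = Z₁Z₂/(Z₁+Z₂), |Z| = 6960 Ω, ∠Z = 72.5°
I = V/|Z| = 37.8/6960 = 5.43 mA

5.43 mA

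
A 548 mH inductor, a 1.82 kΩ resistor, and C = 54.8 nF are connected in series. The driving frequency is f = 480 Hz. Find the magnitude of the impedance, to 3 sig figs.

ω = 2πf = 3016 rad/s
X_L = ωL = 1650 Ω
X_C = 1/(ωC) = 6050 Ω
Net reactance X = X_L − X_C = -4400 Ω
Z = 1820 − j4400 Ω
|Z| = √(1820² + 4400²) = 4760 Ω

4760 Ω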